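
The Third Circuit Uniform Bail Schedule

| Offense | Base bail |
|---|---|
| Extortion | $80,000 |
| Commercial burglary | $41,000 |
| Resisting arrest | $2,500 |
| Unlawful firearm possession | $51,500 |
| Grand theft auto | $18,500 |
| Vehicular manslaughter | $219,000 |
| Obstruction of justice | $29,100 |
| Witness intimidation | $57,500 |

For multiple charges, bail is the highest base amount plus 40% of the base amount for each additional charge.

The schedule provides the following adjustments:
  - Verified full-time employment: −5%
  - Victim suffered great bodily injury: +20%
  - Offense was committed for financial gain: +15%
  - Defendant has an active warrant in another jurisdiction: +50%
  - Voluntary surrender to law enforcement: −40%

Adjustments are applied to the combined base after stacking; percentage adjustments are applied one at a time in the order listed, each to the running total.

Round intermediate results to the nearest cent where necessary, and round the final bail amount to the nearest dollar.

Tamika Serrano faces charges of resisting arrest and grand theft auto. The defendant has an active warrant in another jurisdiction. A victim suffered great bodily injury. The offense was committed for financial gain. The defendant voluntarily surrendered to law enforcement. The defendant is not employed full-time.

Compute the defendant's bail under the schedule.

$24,219

Base amounts from the schedule: resisting arrest $2,500; grand theft auto $18,500.
Stacking rule: highest base plus 40% of each additional charge. Highest is grand theft auto at $18,500. Additional: $2,500 × 40% = $1,000. Combined base = $18,500 + $1,000 = $19,500.
Victim suffered great bodily injury (+20%): $19,500 × 1.2 = $23,400.
Offense was committed for financial gain (+15%): $23,400 × 1.15 = $26,910.
Defendant has an active warrant in another jurisdiction (+50%): $26,910 × 1.5 = $40,365.
Voluntary surrender to law enforcement (−40%): $40,365 × 0.6 = $24,219.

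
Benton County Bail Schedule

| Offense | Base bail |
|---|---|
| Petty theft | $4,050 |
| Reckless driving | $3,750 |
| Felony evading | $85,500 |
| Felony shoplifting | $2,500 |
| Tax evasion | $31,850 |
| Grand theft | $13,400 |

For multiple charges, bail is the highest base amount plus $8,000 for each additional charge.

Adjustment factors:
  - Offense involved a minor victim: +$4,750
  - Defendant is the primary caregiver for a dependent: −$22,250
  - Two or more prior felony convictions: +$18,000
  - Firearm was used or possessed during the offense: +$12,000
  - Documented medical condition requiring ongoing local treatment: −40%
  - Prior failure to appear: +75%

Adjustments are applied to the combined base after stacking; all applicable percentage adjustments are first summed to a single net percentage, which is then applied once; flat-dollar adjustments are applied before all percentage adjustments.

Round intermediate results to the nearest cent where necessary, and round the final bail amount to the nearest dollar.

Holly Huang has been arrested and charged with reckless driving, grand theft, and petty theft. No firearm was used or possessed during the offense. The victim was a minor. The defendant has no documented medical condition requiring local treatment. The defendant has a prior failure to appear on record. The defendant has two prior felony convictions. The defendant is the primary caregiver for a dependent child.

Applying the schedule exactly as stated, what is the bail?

Base amounts from the schedule: reckless driving $3,750; grand theft $13,400; petty theft $4,050.
Stacking rule: highest base plus $8,000 per additional charge. Highest is grand theft at $13,400; 2 additional charges → +$16,000. Combined base = $29,400.
Offense involved a minor victim (+$4,750 flat): $29,400 + $4,750 = $34,150.
Defendant is the primary caregiver for a dependent (−$22,250 flat): $34,150 − $22,250 = $11,900.
Two or more prior felony convictions (+$18,000 flat): $11,900 + $18,000 = $29,900.
Prior failure to appear (+75%): $29,900 × 1.75 = $52,325.

$52,325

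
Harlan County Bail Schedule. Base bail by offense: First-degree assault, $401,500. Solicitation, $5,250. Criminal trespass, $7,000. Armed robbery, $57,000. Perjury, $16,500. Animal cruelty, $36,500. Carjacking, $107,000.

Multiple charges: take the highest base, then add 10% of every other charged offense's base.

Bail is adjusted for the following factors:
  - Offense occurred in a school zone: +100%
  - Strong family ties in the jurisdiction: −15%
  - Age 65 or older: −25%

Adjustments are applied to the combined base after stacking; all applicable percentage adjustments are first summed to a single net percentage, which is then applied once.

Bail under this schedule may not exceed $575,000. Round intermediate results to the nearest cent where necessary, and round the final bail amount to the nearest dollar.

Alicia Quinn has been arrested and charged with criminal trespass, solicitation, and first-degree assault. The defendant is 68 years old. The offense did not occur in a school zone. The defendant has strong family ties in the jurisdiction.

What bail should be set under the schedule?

Base amounts from the schedule: criminal trespass $7,000; solicitation $5,250; first-degree assault $401,500.
Stacking rule: highest base plus 10% of each additional charge. Highest is first-degree assault at $401,500. Additional: $7,000 × 10% = $700; $5,250 × 10% = $525. Combined base = $401,500 + $1,225 = $402,725.
Net percentage adjustment: −15% −25% = −40%. $402,725 × 0.6 = $241,635.
$241,635 is within the $575,000 maximum.

$241,635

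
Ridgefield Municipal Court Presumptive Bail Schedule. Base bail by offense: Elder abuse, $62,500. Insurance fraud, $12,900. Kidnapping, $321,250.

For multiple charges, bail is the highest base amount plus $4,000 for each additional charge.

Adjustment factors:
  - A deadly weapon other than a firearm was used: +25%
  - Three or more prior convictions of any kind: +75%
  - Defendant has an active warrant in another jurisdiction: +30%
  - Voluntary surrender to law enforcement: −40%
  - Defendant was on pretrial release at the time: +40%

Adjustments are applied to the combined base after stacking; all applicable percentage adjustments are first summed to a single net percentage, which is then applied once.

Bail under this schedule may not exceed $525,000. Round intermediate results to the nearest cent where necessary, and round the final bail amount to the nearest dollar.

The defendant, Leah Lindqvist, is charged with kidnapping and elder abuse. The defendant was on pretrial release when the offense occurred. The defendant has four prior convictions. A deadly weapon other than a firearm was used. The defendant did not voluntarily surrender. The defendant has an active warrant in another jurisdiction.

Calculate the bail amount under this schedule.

$525,000

Base amounts from the schedule: kidnapping $321,250; elder abuse $62,500.
Stacking rule: highest base plus $4,000 per additional charge. Highest is kidnapping at $321,250; 1 additional charge → +$4,000. Combined base = $325,250.
Net percentage adjustment: +25% +75% +30% +40% = +170%. $325,250 × 2.7 = $878,175.
Result $878,175 exceeds the maximum of $525,000; bail is capped at $525,000.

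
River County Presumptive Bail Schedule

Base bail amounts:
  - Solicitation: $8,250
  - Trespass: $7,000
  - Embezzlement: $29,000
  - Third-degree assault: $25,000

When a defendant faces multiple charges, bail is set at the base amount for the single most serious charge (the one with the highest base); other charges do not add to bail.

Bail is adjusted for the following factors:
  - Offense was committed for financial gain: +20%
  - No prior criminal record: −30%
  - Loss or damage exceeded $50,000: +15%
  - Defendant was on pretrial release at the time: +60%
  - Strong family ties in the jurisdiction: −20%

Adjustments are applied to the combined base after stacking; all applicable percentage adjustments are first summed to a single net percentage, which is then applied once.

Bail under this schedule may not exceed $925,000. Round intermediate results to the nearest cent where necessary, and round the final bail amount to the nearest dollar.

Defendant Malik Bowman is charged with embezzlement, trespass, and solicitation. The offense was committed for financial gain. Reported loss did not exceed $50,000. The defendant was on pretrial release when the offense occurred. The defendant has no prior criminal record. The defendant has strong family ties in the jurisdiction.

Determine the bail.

$37,700

Base amounts from the schedule: embezzlement $29,000; trespass $7,000; solicitation $8,250.
Stacking rule: use the highest base only. Highest is embezzlement at $29,000. Combined base = $29,000.
Net percentage adjustment: +20% −30% +60% −20% = +30%. $29,000 × 1.3 = $37,700.
$37,700 is within the $925,000 maximum.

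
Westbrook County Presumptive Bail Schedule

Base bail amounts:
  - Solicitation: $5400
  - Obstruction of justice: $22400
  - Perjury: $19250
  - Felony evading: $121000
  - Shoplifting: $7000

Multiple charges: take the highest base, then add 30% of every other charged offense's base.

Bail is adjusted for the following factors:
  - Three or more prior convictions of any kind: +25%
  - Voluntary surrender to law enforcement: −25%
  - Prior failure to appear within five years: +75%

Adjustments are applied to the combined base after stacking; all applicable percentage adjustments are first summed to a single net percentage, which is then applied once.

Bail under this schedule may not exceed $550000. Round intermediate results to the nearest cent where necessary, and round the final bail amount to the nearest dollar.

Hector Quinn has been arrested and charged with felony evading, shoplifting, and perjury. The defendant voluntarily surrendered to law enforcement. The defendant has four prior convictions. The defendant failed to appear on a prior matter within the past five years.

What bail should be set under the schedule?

Base amounts from the schedule: felony evading $121000; shoplifting $7000; perjury $19250.
Stacking rule: highest base plus 30% of each additional charge. Highest is felony evading at $121000. Additional: $7000 × 30% = $2100; $19250 × 30% = $5775. Combined base = $121000 + $7875 = $128875.
Net percentage adjustment: +25% −25% +75% = +75%. $128875 × 1.75 = $225531.25.
$225531.25 is within the $550000 maximum.
Rounded to the nearest dollar: $225531.

$225531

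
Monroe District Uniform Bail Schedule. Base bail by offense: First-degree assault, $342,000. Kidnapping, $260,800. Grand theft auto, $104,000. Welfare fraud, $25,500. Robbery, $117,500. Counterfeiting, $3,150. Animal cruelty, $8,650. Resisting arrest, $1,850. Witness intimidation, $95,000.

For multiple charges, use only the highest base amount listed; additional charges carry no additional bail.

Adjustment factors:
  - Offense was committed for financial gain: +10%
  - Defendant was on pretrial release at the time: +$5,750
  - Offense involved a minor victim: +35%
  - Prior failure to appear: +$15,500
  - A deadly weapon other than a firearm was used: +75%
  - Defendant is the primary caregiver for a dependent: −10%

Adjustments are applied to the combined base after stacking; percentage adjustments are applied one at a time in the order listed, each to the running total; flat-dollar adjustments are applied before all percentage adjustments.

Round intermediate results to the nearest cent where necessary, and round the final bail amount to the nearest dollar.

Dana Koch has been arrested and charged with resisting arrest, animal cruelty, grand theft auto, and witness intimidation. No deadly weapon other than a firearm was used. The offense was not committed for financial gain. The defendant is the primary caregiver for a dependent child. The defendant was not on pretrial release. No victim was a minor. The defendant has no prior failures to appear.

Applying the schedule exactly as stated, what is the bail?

$93,600

Base amounts from the schedule: resisting arrest $1,850; animal cruelty $8,650; grand theft auto $104,000; witness intimidation $95,000.
Stacking rule: use the highest base only. Highest is grand theft auto at $104,000. Combined base = $104,000.
Defendant is the primary caregiver for a dependent (−10%): $104,000 × 0.9 = $93,600.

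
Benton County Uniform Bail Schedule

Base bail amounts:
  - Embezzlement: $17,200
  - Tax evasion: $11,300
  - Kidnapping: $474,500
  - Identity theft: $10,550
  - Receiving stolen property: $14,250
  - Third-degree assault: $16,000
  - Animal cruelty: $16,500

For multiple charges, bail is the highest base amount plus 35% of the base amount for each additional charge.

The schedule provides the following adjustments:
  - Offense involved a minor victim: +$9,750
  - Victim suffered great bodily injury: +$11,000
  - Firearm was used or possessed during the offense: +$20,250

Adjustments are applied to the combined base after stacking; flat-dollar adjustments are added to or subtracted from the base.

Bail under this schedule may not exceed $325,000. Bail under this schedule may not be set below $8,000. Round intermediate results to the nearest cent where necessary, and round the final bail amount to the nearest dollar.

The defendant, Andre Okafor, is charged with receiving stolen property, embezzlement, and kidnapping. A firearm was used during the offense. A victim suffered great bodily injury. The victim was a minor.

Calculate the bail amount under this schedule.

Base amounts from the schedule: receiving stolen property $14,250; embezzlement $17,200; kidnapping $474,500.
Stacking rule: highest base plus 35% of each additional charge. Highest is kidnapping at $474,500. Additional: $14,250 × 35% = $4,987.50; $17,200 × 35% = $6,020. Combined base = $474,500 + $11,007.50 = $485,507.50.
Offense involved a minor victim (+$9,750 flat): $485,507.50 + $9,750 = $495,257.50.
Victim suffered great bodily injury (+$11,000 flat): $495,257.50 + $11,000 = $506,257.50.
Firearm was used or possessed during the offense (+$20,250 flat): $506,257.50 + $20,250 = $526,507.50.
Result $526,507.50 exceeds the maximum of $325,000; bail is capped at $325,000.
$325,000 is at or above the $8,000 minimum.

$325,000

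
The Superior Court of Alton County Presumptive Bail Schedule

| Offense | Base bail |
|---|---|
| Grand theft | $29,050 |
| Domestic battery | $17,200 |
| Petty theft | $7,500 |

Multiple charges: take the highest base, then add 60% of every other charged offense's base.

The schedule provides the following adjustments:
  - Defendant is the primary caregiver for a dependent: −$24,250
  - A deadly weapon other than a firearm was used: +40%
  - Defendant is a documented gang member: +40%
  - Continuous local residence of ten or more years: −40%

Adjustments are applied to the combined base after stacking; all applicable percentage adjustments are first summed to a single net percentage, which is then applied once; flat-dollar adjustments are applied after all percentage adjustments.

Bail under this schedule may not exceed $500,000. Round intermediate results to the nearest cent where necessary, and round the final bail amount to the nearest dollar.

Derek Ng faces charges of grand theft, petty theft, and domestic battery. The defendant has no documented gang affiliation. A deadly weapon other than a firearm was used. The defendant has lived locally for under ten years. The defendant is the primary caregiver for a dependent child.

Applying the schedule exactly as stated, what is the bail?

Base amounts from the schedule: grand theft $29,050; petty theft $7,500; domestic battery $17,200.
Stacking rule: highest base plus 60% of each additional charge. Highest is grand theft at $29,050. Additional: $7,500 × 60% = $4,500; $17,200 × 60% = $10,320. Combined base = $29,050 + $14,820 = $43,870.
A deadly weapon other than a firearm was used (+40%): $43,870 × 1.4 = $61,418.
Defendant is the primary caregiver for a dependent (−$24,250 flat): $61,418 − $24,250 = $37,168.
$37,168 is within the $500,000 maximum.

$37,168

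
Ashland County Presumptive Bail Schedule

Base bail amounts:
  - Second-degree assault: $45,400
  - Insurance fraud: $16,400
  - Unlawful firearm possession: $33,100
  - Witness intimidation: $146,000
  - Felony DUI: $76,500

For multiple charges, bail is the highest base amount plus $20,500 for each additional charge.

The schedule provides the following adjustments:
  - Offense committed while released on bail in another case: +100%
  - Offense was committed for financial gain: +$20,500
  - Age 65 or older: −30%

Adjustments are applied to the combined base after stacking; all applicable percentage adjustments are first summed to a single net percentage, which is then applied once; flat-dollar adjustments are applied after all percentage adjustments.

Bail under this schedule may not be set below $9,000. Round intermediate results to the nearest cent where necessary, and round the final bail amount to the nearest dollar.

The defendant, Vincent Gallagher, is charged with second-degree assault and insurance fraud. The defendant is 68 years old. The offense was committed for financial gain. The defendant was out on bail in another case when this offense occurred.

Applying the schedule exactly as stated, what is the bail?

$132,530

Base amounts from the schedule: second-degree assault $45,400; insurance fraud $16,400.
Stacking rule: highest base plus $20,500 per additional charge. Highest is second-degree assault at $45,400; 1 additional charge → +$20,500. Combined base = $65,900.
Net percentage adjustment: +100% −30% = +70%. $65,900 × 1.7 = $112,030.
Offense was committed for financial gain (+$20,500 flat): $112,030 + $20,500 = $132,530.
$132,530 is at or above the $9,000 minimum.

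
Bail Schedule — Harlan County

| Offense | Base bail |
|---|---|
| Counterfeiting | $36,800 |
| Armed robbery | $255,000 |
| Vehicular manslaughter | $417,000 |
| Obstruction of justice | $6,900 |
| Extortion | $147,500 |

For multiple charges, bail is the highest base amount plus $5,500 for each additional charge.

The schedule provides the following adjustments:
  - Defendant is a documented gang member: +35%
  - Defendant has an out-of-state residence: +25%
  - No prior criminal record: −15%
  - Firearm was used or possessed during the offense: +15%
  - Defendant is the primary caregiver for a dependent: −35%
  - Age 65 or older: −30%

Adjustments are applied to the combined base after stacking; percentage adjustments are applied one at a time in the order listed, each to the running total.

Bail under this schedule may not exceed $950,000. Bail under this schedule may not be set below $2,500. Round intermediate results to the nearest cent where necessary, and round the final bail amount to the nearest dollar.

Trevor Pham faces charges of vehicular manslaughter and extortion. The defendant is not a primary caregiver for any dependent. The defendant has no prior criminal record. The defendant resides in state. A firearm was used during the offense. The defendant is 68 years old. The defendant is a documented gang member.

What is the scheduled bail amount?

Base amounts from the schedule: vehicular manslaughter $417,000; extortion $147,500.
Stacking rule: highest base plus $5,500 per additional charge. Highest is vehicular manslaughter at $417,000; 1 additional charge → +$5,500. Combined base = $422,500.
Defendant is a documented gang member (+35%): $422,500 × 1.35 = $570,375.
No prior criminal record (−15%): $570,375 × 0.85 = $484,818.75.
Firearm was used or possessed during the offense (+15%): $484,818.75 × 1.15 = $557,541.56.
Age 65 or older (−30%): $557,541.56 × 0.7 = $390,279.09.
$390,279.09 is within the $950,000 maximum.
$390,279.09 is at or above the $2,500 minimum.
Rounded to the nearest dollar: $390,279.

$390,279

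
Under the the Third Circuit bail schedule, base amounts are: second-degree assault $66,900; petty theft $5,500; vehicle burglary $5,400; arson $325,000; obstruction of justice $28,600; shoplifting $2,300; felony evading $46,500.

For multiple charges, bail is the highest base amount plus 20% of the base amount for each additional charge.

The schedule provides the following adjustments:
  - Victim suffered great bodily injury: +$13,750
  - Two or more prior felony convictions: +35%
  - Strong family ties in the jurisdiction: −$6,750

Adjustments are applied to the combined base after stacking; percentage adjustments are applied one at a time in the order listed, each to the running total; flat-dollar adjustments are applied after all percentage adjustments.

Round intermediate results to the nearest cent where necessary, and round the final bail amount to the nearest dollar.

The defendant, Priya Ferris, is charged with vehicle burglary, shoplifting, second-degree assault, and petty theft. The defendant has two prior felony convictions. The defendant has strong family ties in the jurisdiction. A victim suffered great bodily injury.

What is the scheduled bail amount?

Base amounts from the schedule: vehicle burglary $5,400; shoplifting $2,300; second-degree assault $66,900; petty theft $5,500.
Stacking rule: highest base plus 20% of each additional charge. Highest is second-degree assault at $66,900. Additional: $5,400 × 20% = $1,080; $2,300 × 20% = $460; $5,500 × 20% = $1,100. Combined base = $66,900 + $2,640 = $69,540.
Two or more prior felony convictions (+35%): $69,540 × 1.35 = $93,879.
Victim suffered great bodily injury (+$13,750 flat): $93,879 + $13,750 = $107,629.
Strong family ties in the jurisdiction (−$6,750 flat): $107,629 − $6,750 = $100,879.

$100,879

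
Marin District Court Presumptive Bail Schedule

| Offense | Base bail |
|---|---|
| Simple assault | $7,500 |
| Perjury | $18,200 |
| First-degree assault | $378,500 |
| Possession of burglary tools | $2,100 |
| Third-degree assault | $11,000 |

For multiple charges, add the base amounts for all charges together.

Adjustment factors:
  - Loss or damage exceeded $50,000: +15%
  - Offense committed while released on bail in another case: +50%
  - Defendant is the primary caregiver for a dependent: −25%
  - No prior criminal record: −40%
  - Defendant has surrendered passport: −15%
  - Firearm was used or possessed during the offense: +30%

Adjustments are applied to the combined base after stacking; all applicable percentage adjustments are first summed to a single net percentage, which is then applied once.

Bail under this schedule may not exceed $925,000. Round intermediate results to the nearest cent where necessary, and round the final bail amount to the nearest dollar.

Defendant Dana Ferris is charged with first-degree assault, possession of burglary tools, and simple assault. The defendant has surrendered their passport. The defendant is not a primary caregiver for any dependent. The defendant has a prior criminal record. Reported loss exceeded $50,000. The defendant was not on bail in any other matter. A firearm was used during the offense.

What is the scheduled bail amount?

Base amounts from the schedule: first-degree assault $378,500; possession of burglary tools $2,100; simple assault $7,500.
Stacking rule: sum of all bases. $378,500 + $2,100 + $7,500 = $388,100.
Net percentage adjustment: +15% −15% +30% = +30%. $388,100 × 1.3 = $504,530.
$504,530 is within the $925,000 maximum.

$504,530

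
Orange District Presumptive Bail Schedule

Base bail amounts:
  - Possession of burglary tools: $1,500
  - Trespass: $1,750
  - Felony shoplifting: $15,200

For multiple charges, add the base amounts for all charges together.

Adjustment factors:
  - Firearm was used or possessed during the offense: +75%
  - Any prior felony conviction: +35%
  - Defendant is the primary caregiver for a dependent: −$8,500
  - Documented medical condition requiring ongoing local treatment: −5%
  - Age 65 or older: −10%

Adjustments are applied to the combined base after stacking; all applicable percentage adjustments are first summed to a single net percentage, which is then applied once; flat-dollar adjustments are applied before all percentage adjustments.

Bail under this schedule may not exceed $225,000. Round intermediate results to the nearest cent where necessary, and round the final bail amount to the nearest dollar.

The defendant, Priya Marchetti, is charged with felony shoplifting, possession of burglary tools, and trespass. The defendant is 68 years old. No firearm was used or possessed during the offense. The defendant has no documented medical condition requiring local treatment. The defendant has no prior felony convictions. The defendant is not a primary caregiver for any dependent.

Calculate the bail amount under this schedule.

$16,605

Base amounts from the schedule: felony shoplifting $15,200; possession of burglary tools $1,500; trespass $1,750.
Stacking rule: sum of all bases. $15,200 + $1,500 + $1,750 = $18,450.
Age 65 or older (−10%): $18,450 × 0.9 = $16,605.
$16,605 is within the $225,000 maximum.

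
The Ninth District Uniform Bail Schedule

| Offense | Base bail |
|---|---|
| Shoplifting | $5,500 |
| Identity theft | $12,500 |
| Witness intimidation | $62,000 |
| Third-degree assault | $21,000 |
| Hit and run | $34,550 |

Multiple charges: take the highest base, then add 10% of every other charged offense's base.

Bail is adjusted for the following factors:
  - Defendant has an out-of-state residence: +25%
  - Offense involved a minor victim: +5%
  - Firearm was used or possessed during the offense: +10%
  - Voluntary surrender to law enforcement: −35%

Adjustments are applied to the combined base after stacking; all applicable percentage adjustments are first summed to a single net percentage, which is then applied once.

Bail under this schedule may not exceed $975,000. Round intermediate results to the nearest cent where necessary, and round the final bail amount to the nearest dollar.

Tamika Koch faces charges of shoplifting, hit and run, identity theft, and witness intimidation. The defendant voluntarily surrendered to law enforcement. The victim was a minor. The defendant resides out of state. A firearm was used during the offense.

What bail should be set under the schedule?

Base amounts from the schedule: shoplifting $5,500; hit and run $34,550; identity theft $12,500; witness intimidation $62,000.
Stacking rule: highest base plus 10% of each additional charge. Highest is witness intimidation at $62,000. Additional: $5,500 × 10% = $550; $34,550 × 10% = $3,455; $12,500 × 10% = $1,250. Combined base = $62,000 + $5,255 = $67,255.
Net percentage adjustment: +25% +5% +10% −35% = +5%. $67,255 × 1.05 = $70,617.75.
$70,617.75 is within the $975,000 maximum.
Rounded to the nearest dollar: $70,618.

$70,618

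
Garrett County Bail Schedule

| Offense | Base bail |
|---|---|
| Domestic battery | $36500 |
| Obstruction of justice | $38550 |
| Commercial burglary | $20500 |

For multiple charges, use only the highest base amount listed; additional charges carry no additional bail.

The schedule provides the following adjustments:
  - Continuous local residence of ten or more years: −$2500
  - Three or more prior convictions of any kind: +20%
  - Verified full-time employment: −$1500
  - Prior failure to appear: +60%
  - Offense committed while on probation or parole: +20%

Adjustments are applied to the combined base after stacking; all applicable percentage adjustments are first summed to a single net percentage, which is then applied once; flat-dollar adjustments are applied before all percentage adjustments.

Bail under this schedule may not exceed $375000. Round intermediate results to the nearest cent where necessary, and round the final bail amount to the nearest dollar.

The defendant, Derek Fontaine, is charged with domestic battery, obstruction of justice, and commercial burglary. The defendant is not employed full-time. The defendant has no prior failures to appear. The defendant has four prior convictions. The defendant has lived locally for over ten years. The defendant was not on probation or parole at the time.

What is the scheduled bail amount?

Base amounts from the schedule: domestic battery $36500; obstruction of justice $38550; commercial burglary $20500.
Stacking rule: use the highest base only. Highest is obstruction of justice at $38550. Combined base = $38550.
Continuous local residence of ten or more years (−$2500 flat): $38550 − $2500 = $36050.
Three or more prior convictions of any kind (+20%): $36050 × 1.2 = $43260.
$43260 is within the $375000 maximum.

$43260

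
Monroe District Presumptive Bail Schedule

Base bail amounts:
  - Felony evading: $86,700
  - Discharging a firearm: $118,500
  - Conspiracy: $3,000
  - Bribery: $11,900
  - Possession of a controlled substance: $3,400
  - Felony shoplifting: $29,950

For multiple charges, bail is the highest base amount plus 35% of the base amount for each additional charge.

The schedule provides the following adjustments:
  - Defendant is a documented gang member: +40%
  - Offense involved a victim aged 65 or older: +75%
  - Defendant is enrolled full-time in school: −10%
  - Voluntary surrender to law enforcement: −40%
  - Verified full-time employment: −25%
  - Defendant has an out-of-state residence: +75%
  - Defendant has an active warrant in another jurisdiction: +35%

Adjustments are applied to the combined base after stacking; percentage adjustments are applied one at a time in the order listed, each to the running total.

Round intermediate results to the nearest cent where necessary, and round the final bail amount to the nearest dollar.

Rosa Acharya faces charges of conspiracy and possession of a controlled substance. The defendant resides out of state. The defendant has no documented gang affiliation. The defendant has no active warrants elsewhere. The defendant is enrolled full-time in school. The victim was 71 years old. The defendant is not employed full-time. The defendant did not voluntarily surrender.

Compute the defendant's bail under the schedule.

Base amounts from the schedule: conspiracy $3,000; possession of a controlled substance $3,400.
Stacking rule: highest base plus 35% of each additional charge. Highest is possession of a controlled substance at $3,400. Additional: $3,000 × 35% = $1,050. Combined base = $3,400 + $1,050 = $4,450.
Offense involved a victim aged 65 or older (+75%): $4,450 × 1.75 = $7,787.50.
Defendant is enrolled full-time in school (−10%): $7,787.50 × 0.9 = $7,008.75.
Defendant has an out-of-state residence (+75%): $7,008.75 × 1.75 = $12,265.31.
Rounded to the nearest dollar: $12,265.

$12,265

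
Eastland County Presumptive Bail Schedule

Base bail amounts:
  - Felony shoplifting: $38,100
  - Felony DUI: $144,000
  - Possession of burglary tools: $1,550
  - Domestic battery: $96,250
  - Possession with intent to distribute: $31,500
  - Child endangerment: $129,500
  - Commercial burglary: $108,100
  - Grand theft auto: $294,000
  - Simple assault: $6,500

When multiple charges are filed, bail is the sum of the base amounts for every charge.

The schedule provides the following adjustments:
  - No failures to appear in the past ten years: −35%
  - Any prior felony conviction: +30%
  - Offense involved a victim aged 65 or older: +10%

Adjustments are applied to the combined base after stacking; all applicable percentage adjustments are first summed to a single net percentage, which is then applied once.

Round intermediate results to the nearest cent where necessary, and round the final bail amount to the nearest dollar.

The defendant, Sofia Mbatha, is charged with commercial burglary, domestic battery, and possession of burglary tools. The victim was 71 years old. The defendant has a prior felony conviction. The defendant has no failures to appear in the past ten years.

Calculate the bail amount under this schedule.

Base amounts from the schedule: commercial burglary $108,100; domestic battery $96,250; possession of burglary tools $1,550.
Stacking rule: sum of all bases. $108,100 + $96,250 + $1,550 = $205,900.
Net percentage adjustment: −35% +30% +10% = +5%. $205,900 × 1.05 = $216,195.

$216,195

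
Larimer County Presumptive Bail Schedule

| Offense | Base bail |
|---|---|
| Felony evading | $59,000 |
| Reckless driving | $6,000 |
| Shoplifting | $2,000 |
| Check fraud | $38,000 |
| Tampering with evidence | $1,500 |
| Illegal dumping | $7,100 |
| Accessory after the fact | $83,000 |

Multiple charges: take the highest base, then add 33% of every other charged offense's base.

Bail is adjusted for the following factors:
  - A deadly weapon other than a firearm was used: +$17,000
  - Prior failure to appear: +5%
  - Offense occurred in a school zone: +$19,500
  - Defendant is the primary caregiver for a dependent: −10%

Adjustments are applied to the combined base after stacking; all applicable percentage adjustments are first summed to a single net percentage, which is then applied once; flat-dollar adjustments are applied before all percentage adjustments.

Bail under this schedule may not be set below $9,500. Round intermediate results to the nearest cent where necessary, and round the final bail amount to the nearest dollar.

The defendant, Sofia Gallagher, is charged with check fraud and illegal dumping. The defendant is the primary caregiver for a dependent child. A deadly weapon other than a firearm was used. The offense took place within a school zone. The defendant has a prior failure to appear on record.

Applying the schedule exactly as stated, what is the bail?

Base amounts from the schedule: check fraud $38,000; illegal dumping $7,100.
Stacking rule: highest base plus 33% of each additional charge. Highest is check fraud at $38,000. Additional: $7,100 × 33% = $2,343. Combined base = $38,000 + $2,343 = $40,343.
A deadly weapon other than a firearm was used (+$17,000 flat): $40,343 + $17,000 = $57,343.
Offense occurred in a school zone (+$19,500 flat): $57,343 + $19,500 = $76,843.
Net percentage adjustment: +5% −10% = −5%. $76,843 × 0.95 = $73,000.85.
$73,000.85 is at or above the $9,500 minimum.
Rounded to the nearest dollar: $73,001.

$73,001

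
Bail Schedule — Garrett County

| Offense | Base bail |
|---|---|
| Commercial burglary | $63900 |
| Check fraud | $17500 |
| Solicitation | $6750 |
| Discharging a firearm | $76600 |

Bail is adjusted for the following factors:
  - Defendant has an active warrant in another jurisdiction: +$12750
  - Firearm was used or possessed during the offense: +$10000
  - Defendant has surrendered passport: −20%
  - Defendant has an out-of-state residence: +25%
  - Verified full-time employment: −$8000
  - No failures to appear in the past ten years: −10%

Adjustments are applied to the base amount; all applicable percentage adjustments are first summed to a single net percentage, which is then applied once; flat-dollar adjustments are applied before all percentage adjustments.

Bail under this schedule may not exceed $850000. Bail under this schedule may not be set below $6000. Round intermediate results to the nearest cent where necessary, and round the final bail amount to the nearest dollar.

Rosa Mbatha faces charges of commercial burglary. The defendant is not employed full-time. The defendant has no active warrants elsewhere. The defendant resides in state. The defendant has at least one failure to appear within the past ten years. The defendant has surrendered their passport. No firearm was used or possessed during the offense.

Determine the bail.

Base amounts from the schedule: commercial burglary $63900.
Single charge. Combined base = $63900.
Defendant has surrendered passport (−20%): $63900 × 0.8 = $51120.
$51120 is within the $850000 maximum.
$51120 is at or above the $6000 minimum.

$51120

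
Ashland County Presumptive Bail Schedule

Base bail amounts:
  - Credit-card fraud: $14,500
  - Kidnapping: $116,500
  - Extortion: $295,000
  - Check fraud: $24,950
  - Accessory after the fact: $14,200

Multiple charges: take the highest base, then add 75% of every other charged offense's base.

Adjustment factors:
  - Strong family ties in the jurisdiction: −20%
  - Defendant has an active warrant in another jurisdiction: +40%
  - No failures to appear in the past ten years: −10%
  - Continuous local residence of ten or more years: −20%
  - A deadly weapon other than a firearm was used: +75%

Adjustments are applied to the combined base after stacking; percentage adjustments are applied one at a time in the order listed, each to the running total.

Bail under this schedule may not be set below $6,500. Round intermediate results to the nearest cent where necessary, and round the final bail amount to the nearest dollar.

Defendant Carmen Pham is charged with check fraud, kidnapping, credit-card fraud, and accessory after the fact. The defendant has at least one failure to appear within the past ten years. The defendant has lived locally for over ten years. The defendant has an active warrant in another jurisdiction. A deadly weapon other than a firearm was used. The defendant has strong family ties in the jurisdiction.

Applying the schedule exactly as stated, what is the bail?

$245,764

Base amounts from the schedule: check fraud $24,950; kidnapping $116,500; credit-card fraud $14,500; accessory after the fact $14,200.
Stacking rule: highest base plus 75% of each additional charge. Highest is kidnapping at $116,500. Additional: $24,950 × 75% = $18,712.50; $14,500 × 75% = $10,875; $14,200 × 75% = $10,650. Combined base = $116,500 + $40,237.50 = $156,737.50.
Strong family ties in the jurisdiction (−20%): $156,737.50 × 0.8 = $125,390.
Defendant has an active warrant in another jurisdiction (+40%): $125,390 × 1.4 = $175,546.
Continuous local residence of ten or more years (−20%): $175,546 × 0.8 = $140,436.80.
A deadly weapon other than a firearm was used (+75%): $140,436.80 × 1.75 = $245,764.40.
$245,764.40 is at or above the $6,500 minimum.
Rounded to the nearest dollar: $245,764.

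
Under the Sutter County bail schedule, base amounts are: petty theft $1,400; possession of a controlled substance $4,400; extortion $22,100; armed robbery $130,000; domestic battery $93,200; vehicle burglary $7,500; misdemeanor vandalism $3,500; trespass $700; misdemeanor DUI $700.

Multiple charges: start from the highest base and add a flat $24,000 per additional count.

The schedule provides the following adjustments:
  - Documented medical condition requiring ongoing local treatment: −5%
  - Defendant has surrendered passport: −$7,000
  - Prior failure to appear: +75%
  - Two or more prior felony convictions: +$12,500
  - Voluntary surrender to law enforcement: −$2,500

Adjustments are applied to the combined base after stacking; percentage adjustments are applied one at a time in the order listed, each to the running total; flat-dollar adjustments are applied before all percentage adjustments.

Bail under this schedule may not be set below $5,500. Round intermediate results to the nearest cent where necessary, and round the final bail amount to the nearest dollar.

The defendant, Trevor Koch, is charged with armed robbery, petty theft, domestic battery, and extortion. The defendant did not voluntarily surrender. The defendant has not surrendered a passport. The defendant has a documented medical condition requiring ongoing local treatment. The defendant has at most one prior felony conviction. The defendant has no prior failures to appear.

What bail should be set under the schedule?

Base amounts from the schedule: armed robbery $130,000; petty theft $1,400; domestic battery $93,200; extortion $22,100.
Stacking rule: highest base plus $24,000 per additional charge. Highest is armed robbery at $130,000; 3 additional charges → +$72,000. Combined base = $202,000.
Documented medical condition requiring ongoing local treatment (−5%): $202,000 × 0.95 = $191,900.
$191,900 is at or above the $5,500 minimum.

$191,900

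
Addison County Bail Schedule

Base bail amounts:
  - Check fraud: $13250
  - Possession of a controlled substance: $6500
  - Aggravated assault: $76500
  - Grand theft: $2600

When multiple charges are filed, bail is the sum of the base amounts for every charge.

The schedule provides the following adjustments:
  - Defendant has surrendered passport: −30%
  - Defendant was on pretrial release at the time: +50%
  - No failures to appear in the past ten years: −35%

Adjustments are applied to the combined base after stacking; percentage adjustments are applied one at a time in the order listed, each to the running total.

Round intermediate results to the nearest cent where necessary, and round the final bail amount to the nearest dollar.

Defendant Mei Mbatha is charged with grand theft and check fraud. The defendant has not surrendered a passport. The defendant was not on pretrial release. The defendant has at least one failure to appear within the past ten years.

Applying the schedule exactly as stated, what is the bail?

Base amounts from the schedule: grand theft $2600; check fraud $13250.
Stacking rule: sum of all bases. $2600 + $13250 = $15850.
No adjustment factors apply to this defendant.

$15850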